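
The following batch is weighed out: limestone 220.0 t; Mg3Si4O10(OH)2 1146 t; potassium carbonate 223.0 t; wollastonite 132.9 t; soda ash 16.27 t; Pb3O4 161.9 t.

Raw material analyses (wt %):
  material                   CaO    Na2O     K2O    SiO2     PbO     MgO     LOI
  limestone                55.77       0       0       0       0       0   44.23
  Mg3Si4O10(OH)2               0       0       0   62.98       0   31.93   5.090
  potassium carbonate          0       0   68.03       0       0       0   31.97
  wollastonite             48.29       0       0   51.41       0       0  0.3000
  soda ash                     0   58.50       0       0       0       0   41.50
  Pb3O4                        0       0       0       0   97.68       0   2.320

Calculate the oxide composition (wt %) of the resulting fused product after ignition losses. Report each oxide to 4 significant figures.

Glass mass = 1662 t (batch 1900 − LOI 237.8).
Composition: CaO 11.24%, Na2O 0.5726%, K2O 9.127%, SiO2 47.53%, PbO 9.514%, MgO 22.01%

In-progress results are printed, rounded to four significant figures, between the steps. All internal work keeps exact precision from start to finish. Each reported result is rounded just once. All derived quantities are carried in full float precision (glass mass, ignition loss, yield, the totals, six oxide percentages) using the weight values per 1662 t of glass as they appear in the problem or the answer.
Oxide masses out of the charge:
  CaO: 220.0·0.5577 + 132.9·0.4829 = 186.9 t
  Na2O: 16.27·0.5850 = 9.518 t
  K2O: 223.0·0.6803 = 151.7 t
  SiO2: 1146·0.6298 + 132.9·0.5141 = 790.1 t
  PbO: 161.9·0.9768 = 158.1 t
  MgO: 1146·0.3193 = 365.9 t
LOI: 220.0·0.4423 + 1146·0.05090 + 223.0·0.3197 + 132.9·0.003000 + 16.27·0.4150 + 161.9·0.02320 = 237.8 t
The glass mass, total less LOI, = 1900 − 237.8 = 1662 t (consistent with Σ oxide mass)
each wt % is 100 × oxide ÷ glass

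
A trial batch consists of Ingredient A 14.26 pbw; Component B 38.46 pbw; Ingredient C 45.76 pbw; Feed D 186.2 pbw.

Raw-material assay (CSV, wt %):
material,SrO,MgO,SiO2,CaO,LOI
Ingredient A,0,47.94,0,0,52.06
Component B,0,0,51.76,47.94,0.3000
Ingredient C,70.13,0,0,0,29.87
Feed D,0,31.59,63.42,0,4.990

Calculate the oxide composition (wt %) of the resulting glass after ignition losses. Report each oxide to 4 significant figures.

Intermediates are displayed, rounded to four significant figures, at each printed step — the whole derivation carries full precision at all times; each reported figure is rounded a single time — the derived quantities (glass mass, ignition loss, totals, the yield, four oxide percentages) are rebuilt at full precision using the weight values per 254.2 pbw of glass as written in the problem or answer text.
What the batch supplies per oxide:
  SrO: 45.76·0.7013 = 32.09 pbw
  MgO: 14.26·0.4794 + 186.2·0.3159 = 65.66 pbw
  SiO2: 38.46·0.5176 + 186.2·0.6342 = 138.0 pbw
  CaO: 38.46·0.4794 = 18.44 pbw
LOI: 14.26·0.5206 + 38.46·0.003000 + 45.76·0.2987 + 186.2·0.04990 = 30.50 pbw
Glass = total batch minus LOI = 284.7 − 30.50 = 254.2 pbw (= the summed oxide contributions)
percent by weight: oxide/glass ×100

Glass mass = 254.2 pbw (batch 284.7 − LOI 30.50).
Composition: SrO 12.63%, MgO 25.83%, SiO2 54.29%, CaO 7.254%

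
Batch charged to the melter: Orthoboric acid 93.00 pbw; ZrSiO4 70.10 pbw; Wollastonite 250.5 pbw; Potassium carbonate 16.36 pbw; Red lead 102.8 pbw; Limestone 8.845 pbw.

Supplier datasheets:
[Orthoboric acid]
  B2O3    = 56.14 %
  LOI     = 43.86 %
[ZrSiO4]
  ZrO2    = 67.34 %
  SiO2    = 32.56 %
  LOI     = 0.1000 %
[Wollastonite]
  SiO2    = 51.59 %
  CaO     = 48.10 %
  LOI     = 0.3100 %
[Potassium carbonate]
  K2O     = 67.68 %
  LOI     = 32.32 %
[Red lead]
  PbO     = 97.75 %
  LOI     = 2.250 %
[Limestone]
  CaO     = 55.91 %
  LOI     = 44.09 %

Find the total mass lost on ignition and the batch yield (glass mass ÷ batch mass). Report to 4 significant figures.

LOI loss = 53.14 pbw; glass = 488.5 pbw; yield = 90.19%

The working math holds full float precision end to end. Intermediates are rounded to 4 significant figures when quoted — a single rounding completes every reported result. Derived quantities, which include glass mass, the yield, the totals, ignition loss, six oxide percentages, are carried in exact precision, as given in the problem or the answer, from the weighed amounts on 488.5 pbw of glass.
LOI of each material in turn:
  Orthoboric acid: 93.00 × 0.4386 = 40.79 pbw
  ZrSiO4: 70.10 × 0.001000 = 0.07010 pbw
  Wollastonite: 250.5 × 0.003100 = 0.7765 pbw
  Potassium carbonate: 16.36 × 0.3232 = 5.288 pbw
  Red lead: 102.8 × 0.02250 = 2.313 pbw
  Limestone: 8.845 × 0.4409 = 3.900 pbw
Total LOI = 53.14 pbw
Glass = batch − LOI = 541.6 − 53.14 = 488.5 pbw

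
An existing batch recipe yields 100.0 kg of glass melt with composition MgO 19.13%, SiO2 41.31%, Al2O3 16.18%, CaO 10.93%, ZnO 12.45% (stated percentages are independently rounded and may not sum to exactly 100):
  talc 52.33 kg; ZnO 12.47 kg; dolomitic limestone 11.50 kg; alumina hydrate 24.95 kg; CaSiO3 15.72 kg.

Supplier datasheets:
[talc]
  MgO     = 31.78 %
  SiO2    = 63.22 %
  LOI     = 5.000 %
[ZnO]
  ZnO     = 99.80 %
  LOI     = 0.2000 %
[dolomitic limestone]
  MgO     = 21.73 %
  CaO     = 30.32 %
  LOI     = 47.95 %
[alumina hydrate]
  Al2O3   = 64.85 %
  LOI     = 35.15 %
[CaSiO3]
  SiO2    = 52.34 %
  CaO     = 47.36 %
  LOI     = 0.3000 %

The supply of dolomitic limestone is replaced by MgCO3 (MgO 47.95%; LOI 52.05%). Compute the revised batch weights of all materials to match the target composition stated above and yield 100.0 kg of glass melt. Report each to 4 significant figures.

Revised batch per 100.0 kg glass melt:
  talc: 46.24 kg
  ZnO: 12.47 kg
  MgCO3: 9.251 kg
  alumina hydrate: 24.95 kg
  CaSiO3: 23.08 kg
Total batch = 116.0 kg; LOI loss = 15.99 kg

All internal work runs at full float precision all the way through. Mid-chain values are displayed rounded to four significant figures when written out; a single rounding finalizes each reported value. The derived quantities, which include glass mass, the yield, ignition loss, five oxide percentages, the totals, are carried at exact precision, as they appear in the question or the answer, from the weighed amounts at 100.0 kg of glass.
Target masses of each oxide per 100.0 kg glass melt:
  MgO: 19.13% × 100.0 = 19.13 kg
  SiO2: 41.31% × 100.0 = 41.31 kg
  Al2O3: 16.18% × 100.0 = 16.18 kg
  CaO: 10.93% × 100.0 = 10.93 kg
  ZnO: 12.45% × 100.0 = 12.45 kg
Checking each oxide sum with the batch weights as given, against the basis in use (each sum matches its target mass given rounding of the digits):
  MgO: 46.24·0.3178 + 9.251·0.4795 = 19.13 kg (target 19.13 kg)
  SiO2: 46.24·0.6322 + 23.08·0.5234 = 41.31 kg (target 41.31 kg)
  Al2O3: 24.95·0.6485 = 16.18 kg (target 16.18 kg)
  CaO: 23.08·0.4736 = 10.93 kg (target 10.93 kg)
  ZnO: 12.47·0.9980 = 12.45 kg (target 12.45 kg)
Auditing the glass mass value: batch total minus LOI = 100.0 kg (the targets, summed, come to 100.0 kg; versus the stated basis of 100.0 kg — a pure rounding effect).
Summing the batch: Σ batch = 116.0 kg; LOI removed, Σ of batch·LOI: 15.99 kg; yield = glass ÷ total batch = 86.21%.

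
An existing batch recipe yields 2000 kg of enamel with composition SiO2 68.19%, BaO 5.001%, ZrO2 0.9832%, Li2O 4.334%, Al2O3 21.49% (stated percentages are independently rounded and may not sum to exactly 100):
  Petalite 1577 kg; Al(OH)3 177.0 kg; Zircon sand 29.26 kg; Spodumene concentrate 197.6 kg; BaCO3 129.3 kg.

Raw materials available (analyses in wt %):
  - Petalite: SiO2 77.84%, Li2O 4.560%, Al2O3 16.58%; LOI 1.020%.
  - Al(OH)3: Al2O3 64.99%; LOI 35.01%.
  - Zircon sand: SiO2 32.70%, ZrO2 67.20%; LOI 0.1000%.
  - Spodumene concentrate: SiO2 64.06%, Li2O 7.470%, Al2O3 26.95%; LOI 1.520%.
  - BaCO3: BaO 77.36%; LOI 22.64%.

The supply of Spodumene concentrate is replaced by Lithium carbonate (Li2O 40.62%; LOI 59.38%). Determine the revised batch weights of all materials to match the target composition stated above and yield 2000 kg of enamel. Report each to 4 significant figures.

Revised batch per 2000 kg enamel:
  Petalite: 1740 kg
  Al(OH)3: 217.5 kg
  Zircon sand: 29.26 kg
  Lithium carbonate: 18.09 kg
  BaCO3: 129.3 kg
Total batch = 2134 kg; LOI loss = 133.9 kg

All internal work carries full precision all the way through; mid-chain values are shown, rounded to 4 significant digits, on the page — each reported result is rounded just once; derived quantities, including yield, LOI, the five compositions, totals, net glass mass, are rebuilt using the weight values on 2000 kg of glass at full float precision as given in question or answer.
Oxide mass targets, per 2000 kg enamel:
  SiO2: 68.19% × 2000 = 1364 kg
  BaO: 5.001% × 2000 = 100.0 kg
  ZrO2: 0.9832% × 2000 = 19.66 kg
  Li2O: 4.334% × 2000 = 86.68 kg
  Al2O3: 21.49% × 2000 = 429.8 kg
Mass-balance tally per oxide working from each reported weight, per the basis as stated (summed amounts equal target values within answer rounding):
  SiO2: 1740·0.7784 + 29.26·0.3270 = 1364 kg (target 1364 kg)
  BaO: 129.3·0.7736 = 100.0 kg (target 100.0 kg)
  ZrO2: 29.26·0.6720 = 19.66 kg (target 19.66 kg)
  Li2O: 1740·0.04560 + 18.09·0.4062 = 86.69 kg (target 86.68 kg)
  Al2O3: 1740·0.1658 + 217.5·0.6499 = 429.8 kg (target 429.8 kg)
Glass-mass sanity pass: net batch after ignition = 2000 kg (the targets, summed, come to 2000 kg; basis as stated: 2000 kg — differing by rounding only).
Whole-batch sum: Σ batch = 2134 kg; ignition loss, Σ(batch × LOI) = 133.9 kg; yield, glass over the total, = 93.72%.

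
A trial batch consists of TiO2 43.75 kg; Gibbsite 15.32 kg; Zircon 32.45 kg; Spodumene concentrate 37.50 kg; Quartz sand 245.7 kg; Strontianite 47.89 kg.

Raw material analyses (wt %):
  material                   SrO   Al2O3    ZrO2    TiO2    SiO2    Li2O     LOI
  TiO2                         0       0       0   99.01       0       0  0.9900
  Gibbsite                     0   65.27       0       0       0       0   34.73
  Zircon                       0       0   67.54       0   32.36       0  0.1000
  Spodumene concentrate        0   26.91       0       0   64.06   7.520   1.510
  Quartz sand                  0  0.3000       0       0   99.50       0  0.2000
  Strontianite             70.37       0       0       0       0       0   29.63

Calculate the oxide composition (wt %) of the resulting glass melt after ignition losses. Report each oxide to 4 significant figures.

Values along the way are printed, rounded to 4 significant figures, at each printed step; all internal work carries full float precision from start to finish. Every reported number includes exactly one rounding; derived quantities (the totals, six oxide percentages, LOI, net glass mass, yield) are carried in full float precision from the weighed amounts for 401.6 kg of glass, exactly as printed in either problem or answer.
What the batch supplies per oxide:
  SrO: 47.89·0.7037 = 33.70 kg
  Al2O3: 15.32·0.6527 + 37.50·0.2691 + 245.7·0.003000 = 20.83 kg
  ZrO2: 32.45·0.6754 = 21.92 kg
  TiO2: 43.75·0.9901 = 43.32 kg
  SiO2: 32.45·0.3236 + 37.50·0.6406 + 245.7·0.9950 = 279.0 kg
  Li2O: 37.50·0.07520 = 2.820 kg
LOI: 43.75·0.009900 + 15.32·0.3473 + 32.45·0.001000 + 37.50·0.01510 + 245.7·0.002000 + 47.89·0.2963 = 21.03 kg
Glass = total batch minus LOI = 422.6 − 21.03 = 401.6 kg (the oxide masses sum to this)
percent by weight: oxide/glass ×100

Glass mass = 401.6 kg (batch 422.6 − LOI 21.03).
Composition: SrO 8.392%, Al2O3 5.186%, ZrO2 5.458%, TiO2 10.79%, SiO2 69.47%, Li2O 0.7022%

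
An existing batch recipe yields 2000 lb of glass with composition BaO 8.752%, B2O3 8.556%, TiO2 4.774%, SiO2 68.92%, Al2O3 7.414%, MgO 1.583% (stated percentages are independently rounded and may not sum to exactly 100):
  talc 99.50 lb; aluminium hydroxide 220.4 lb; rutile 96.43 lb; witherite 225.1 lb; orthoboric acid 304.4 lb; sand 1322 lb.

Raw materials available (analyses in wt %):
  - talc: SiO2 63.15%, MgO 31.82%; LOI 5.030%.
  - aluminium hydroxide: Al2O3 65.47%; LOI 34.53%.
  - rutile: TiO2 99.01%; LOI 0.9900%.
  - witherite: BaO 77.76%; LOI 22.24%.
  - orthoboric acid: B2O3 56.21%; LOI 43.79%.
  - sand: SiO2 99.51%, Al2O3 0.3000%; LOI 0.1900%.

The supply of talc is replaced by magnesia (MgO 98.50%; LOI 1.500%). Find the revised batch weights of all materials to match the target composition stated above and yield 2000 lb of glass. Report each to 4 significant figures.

Intermediates appear with 4-significant-figure rounding on the page. The whole derivation runs at full float precision from first step to last. Each reported figure is rounded once only. The derived quantities (the six compositions, the yield, totals, LOI, net glass mass) are computed in full float precision from the batch weights for 2000 lb of glass as they appear in either problem or answer.
The oxide mass targets at 2000 lb glass:
  BaO: 8.752% × 2000 = 175.0 lb
  B2O3: 8.556% × 2000 = 171.1 lb
  TiO2: 4.774% × 2000 = 95.48 lb
  SiO2: 68.92% × 2000 = 1378 lb
  Al2O3: 7.414% × 2000 = 148.3 lb
  MgO: 1.583% × 2000 = 31.66 lb
Balance tally, oxide-wise, per the reported batch figures, versus the basis set out (every target is met by its sum given rounding of the digits):
  BaO: 225.1·0.7776 = 175.0 lb (target 175.0 lb)
  B2O3: 304.4·0.5621 = 171.1 lb (target 171.1 lb)
  TiO2: 96.43·0.9901 = 95.48 lb (target 95.48 lb)
  SiO2: 1385·0.9951 = 1378 lb (target 1378 lb)
  Al2O3: 220.1·0.6547 + 1385·0.003000 = 148.3 lb (target 148.3 lb)
  MgO: 32.14·0.9850 = 31.66 lb (target 31.66 lb)
Glass-mass closure: total batch − LOI = 2000 lb (the Σ of target masses is 2000 lb; versus the stated basis of 2000 lb — a pure rounding effect).
Adding the batch up: Σ batch = 2263 lb; LOI removed, Σ of batch·LOI: 263.4 lb; yield, glass over the total, = 88.36%.

Revised batch per 2000 lb glass:
  magnesia: 32.14 lb
  aluminium hydroxide: 220.1 lb
  rutile: 96.43 lb
  witherite: 225.1 lb
  orthoboric acid: 304.4 lb
  sand: 1385 lb
Total batch = 2263 lb; LOI loss = 263.4 lb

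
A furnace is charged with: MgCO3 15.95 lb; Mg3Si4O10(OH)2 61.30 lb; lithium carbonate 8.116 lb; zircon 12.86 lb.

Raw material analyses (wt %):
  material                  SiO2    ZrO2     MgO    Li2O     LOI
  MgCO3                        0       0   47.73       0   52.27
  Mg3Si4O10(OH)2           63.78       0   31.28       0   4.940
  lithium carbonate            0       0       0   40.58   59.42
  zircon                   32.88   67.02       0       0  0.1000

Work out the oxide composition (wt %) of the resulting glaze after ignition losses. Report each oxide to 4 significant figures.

Glass mass = 82.03 lb (batch 98.23 − LOI 16.20).
Composition: SiO2 52.82%, ZrO2 10.51%, MgO 32.66%, Li2O 4.015%

Each numeric step holds exact precision in every operation; values along the way are printed, rounded to 4 significant digits, between the steps; each reported figure undergoes a single rounding — derived quantities (the four compositions, totals, the yield, net glass mass, LOI) are carried using the weight values at 82.03 lb of glass at full precision as quoted within the problem or the answer.
What the batch supplies per oxide:
  SiO2: 61.30·0.6378 + 12.86·0.3288 = 43.33 lb
  ZrO2: 12.86·0.6702 = 8.619 lb
  MgO: 15.95·0.4773 + 61.30·0.3128 = 26.79 lb
  Li2O: 8.116·0.4058 = 3.293 lb
LOI: 15.95·0.5227 + 61.30·0.04940 + 8.116·0.5942 + 12.86·0.001000 = 16.20 lb
Net of LOI, the glass mass = 98.23 − 16.20 = 82.03 lb (matching Σ of the oxides)
percent share: oxide ÷ glass, ×100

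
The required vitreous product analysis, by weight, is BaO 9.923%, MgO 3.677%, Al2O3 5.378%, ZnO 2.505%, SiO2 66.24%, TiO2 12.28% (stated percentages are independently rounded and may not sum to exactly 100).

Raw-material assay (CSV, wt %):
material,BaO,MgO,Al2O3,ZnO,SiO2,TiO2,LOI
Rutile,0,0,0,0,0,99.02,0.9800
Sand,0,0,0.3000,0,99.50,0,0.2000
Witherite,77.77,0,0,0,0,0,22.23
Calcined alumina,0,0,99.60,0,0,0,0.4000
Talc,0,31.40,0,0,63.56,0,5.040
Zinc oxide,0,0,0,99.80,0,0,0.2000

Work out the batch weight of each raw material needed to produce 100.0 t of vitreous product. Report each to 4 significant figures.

Batch per 100.0 t vitreous product:
  Rutile: 12.40 t
  Sand: 59.09 t
  Witherite: 12.76 t
  Calcined alumina: 5.222 t
  Talc: 11.71 t
  Zinc oxide: 2.510 t
Total batch = 103.7 t; LOI loss = 3.692 t; yield = 96.44%

Exact precision is carried through the solve; the intermediate values appear with 4-significant-figure rounding between the steps; every reported figure is rounded once only — all derived quantities are rebuilt in full precision (totals, six oxide percentages, the yield, glass mass, ignition loss) using the weight values on 100.0 t of glass, as set out in the question or the answer.
Per-oxide target masses for 100.0 t vitreous product:
  BaO: 9.923% × 100.0 = 9.923 t
  MgO: 3.677% × 100.0 = 3.677 t
  Al2O3: 5.378% × 100.0 = 5.378 t
  ZnO: 2.505% × 100.0 = 2.505 t
  SiO2: 66.24% × 100.0 = 66.24 t
  TiO2: 12.28% × 100.0 = 12.28 t
Per-oxide balance check from the weights as reported, per the basis as stated (sums match the target masses within answer rounding):
  BaO: 12.76·0.7777 = 9.923 t (target 9.923 t)
  MgO: 11.71·0.3140 = 3.677 t (target 3.677 t)
  Al2O3: 59.09·0.003000 + 5.222·0.9960 = 5.378 t (target 5.378 t)
  ZnO: 2.510·0.9980 = 2.505 t (target 2.505 t)
  SiO2: 59.09·0.9950 + 11.71·0.6356 = 66.24 t (target 66.24 t)
  TiO2: 12.40·0.9902 = 12.28 t (target 12.28 t)
Glass-mass sanity pass: total charge less LOI = 100.0 t (the Σ of target masses is 100.0 t; the stated basis being 100.0 t — gaps are rounding artifacts).
Batch grand total — Σ batch = 103.7 t; LOI removed, Σ of batch·LOI: 3.692 t; as yield: glass ÷ batch → 96.44%.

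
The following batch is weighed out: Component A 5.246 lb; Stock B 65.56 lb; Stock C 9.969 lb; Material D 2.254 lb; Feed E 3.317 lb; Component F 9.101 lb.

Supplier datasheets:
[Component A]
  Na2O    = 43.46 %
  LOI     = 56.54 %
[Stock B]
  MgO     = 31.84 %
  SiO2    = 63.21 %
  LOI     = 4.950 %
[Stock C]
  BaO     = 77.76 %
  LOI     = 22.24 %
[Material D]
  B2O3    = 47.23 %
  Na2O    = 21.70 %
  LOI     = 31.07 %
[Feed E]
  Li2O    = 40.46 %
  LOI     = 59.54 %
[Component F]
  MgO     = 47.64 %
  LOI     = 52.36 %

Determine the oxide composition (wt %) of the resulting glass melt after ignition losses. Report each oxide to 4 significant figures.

All internal work maintains exact precision at each step. The intermediate values are printed with 4-significant-figure rounding alongside each step; exactly one rounding goes into every reported number; the derived quantities, which include the yield, the totals, net glass mass, the six compositions, ignition loss, are recomputed at full float precision, precisely as stated by the question or the answer, using the weight values on 79.58 lb of glass.
Per-oxide mass from batch:
  Li2O: 3.317·0.4046 = 1.342 lb
  B2O3: 2.254·0.4723 = 1.065 lb
  MgO: 65.56·0.3184 + 9.101·0.4764 = 25.21 lb
  SiO2: 65.56·0.6321 = 41.44 lb
  Na2O: 5.246·0.4346 + 2.254·0.2170 = 2.769 lb
  BaO: 9.969·0.7776 = 7.752 lb
LOI: 5.246·0.5654 + 65.56·0.04950 + 9.969·0.2224 + 2.254·0.3107 + 3.317·0.5954 + 9.101·0.5236 = 15.87 lb
batch − LOI leaves glass = 95.45 − 15.87 = 79.58 lb (consistent with Σ oxide mass)
wt %: oxide over glass, times 100

Glass mass = 79.58 lb (batch 95.45 − LOI 15.87).
Composition: Li2O 1.686%, B2O3 1.338%, MgO 31.68%, SiO2 52.08%, Na2O 3.480%, BaO 9.741%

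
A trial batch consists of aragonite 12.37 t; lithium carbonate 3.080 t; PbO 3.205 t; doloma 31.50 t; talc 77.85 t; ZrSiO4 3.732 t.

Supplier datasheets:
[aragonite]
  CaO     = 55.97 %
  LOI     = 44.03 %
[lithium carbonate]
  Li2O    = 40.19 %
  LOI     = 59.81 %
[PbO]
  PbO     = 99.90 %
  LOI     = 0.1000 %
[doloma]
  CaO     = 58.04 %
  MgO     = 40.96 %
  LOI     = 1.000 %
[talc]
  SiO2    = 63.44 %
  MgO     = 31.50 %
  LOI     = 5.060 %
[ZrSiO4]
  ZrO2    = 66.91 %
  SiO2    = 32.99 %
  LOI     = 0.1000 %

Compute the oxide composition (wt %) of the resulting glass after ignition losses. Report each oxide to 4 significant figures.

All arithmetic carries full float precision throughout — intermediates are displayed, rounded to four significant digits, in the working; every reported result takes just one rounding — derived quantities, which include net glass mass, LOI, six oxide percentages, the yield, totals, are computed at exact precision, as set out in the problem or the answer, using the weight values at 120.2 t of glass.
Per-oxide mass from batch:
  Li2O: 3.080·0.4019 = 1.238 t
  PbO: 3.205·0.9990 = 3.202 t
  ZrO2: 3.732·0.6691 = 2.497 t
  SiO2: 77.85·0.6344 + 3.732·0.3299 = 50.62 t
  CaO: 12.37·0.5597 + 31.50·0.5804 = 25.21 t
  MgO: 31.50·0.4096 + 77.85·0.3150 = 37.43 t
LOI: 12.37·0.4403 + 3.080·0.5981 + 3.205·0.001000 + 31.50·0.01000 + 77.85·0.05060 + 3.732·0.001000 = 11.55 t
Glass = total batch minus LOI = 131.7 − 11.55 = 120.2 t (matching Σ of the oxides)
percent share: oxide ÷ glass, ×100

Glass mass = 120.2 t (batch 131.7 − LOI 11.55).
Composition: Li2O 1.030%, PbO 2.664%, ZrO2 2.078%, SiO2 42.12%, CaO 20.97%, MgO 31.14%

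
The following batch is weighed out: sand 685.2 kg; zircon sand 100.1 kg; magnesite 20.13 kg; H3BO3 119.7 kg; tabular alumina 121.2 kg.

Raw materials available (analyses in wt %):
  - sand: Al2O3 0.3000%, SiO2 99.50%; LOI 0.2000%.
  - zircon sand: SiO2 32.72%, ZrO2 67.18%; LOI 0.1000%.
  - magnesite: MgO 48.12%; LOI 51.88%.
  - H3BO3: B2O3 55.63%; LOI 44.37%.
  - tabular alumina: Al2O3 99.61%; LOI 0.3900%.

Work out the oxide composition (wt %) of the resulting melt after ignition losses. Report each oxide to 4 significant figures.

Glass mass = 980.8 kg (batch 1046 − LOI 65.50).
Composition: B2O3 6.789%, Al2O3 12.52%, MgO 0.9876%, SiO2 72.85%, ZrO2 6.856%

The intermediate values are printed (rounded to 4 significant figures) in the working; every computation runs at full float precision through the solve; each reported number is rounded just once — the derived quantities, including net glass mass, yield, the five compositions, the totals, ignition loss, are carried using the weight values per 980.8 kg of glass in exact precision as they appear in problem or answer.
Mass of each oxide from the mix:
  B2O3: 119.7·0.5563 = 66.59 kg
  Al2O3: 685.2·0.003000 + 121.2·0.9961 = 122.8 kg
  MgO: 20.13·0.4812 = 9.687 kg
  SiO2: 685.2·0.9950 + 100.1·0.3272 = 714.5 kg
  ZrO2: 100.1·0.6718 = 67.25 kg
LOI: 685.2·0.002000 + 100.1·0.001000 + 20.13·0.5188 + 119.7·0.4437 + 121.2·0.003900 = 65.50 kg
Resulting glass, batch − LOI: 1046 − 65.50 = 980.8 kg (matching Σ of the oxides)
wt % = 100 × oxide mass / glass mass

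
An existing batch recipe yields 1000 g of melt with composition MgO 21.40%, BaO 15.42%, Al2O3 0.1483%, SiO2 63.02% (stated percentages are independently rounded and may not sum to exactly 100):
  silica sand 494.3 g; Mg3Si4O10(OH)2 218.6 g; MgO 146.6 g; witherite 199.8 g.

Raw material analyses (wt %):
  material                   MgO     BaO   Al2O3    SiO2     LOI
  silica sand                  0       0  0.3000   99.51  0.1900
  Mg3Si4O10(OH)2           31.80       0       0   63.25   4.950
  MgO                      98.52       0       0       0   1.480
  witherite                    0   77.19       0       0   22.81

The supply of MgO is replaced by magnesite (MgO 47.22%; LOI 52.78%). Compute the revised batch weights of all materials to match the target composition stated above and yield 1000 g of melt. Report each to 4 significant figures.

The whole derivation runs at exact precision through the solve. Mid-chain values are shown, rounded to 4 significant digits, on the page. Every reported number sees exactly one rounding; derived quantities are carried at full precision (glass mass, LOI, the totals, four oxide percentages, the yield) from the batch weights for 1000 g of glass as they appear in the problem or the answer.
The oxide mass targets at 1000 g melt:
  MgO: 21.40% × 1000 = 214.0 g
  BaO: 15.42% × 1000 = 154.2 g
  Al2O3: 0.1483% × 1000 = 1.483 g
  SiO2: 63.02% × 1000 = 630.2 g
Verifying the oxide balance on the weights just shown, under the basis named above (summed amounts equal target values given rounding of the digits):
  MgO: 218.6·0.3180 + 306.0·0.4722 = 214.0 g (target 214.0 g)
  BaO: 199.8·0.7719 = 154.2 g (target 154.2 g)
  Al2O3: 494.3·0.003000 = 1.483 g (target 1.483 g)
  SiO2: 494.3·0.9951 + 218.6·0.6325 = 630.1 g (target 630.2 g)
Consistency of the glass mass: total charge less LOI = 999.9 g (the Σ of target masses is 999.9 g; against the stated basis, 1000 g — rounding explains the deltas).
Batch grand total — Σ batch = 1219 g; LOI removed, Σ of batch·LOI: 218.8 g; yield, glass over the total, = 82.04%.

Revised batch per 1000 g melt:
  silica sand: 494.3 g
  Mg3Si4O10(OH)2: 218.6 g
  magnesite: 306.0 g
  witherite: 199.8 g
Total batch = 1219 g; LOI loss = 218.8 g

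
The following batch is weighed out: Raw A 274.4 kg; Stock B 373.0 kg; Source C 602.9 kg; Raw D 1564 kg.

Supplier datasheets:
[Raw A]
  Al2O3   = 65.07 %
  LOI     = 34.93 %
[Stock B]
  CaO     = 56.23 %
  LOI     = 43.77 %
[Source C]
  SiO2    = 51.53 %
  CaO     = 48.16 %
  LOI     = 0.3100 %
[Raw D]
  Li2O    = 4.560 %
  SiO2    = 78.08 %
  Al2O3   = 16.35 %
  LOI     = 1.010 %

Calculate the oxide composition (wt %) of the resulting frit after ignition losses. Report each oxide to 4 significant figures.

The working math runs at exact precision through every step — the intermediate values are printed, rounded to 4 significant figures, alongside each step; each reported result takes a single rounding. All derived quantities are carried in exact precision (yield, glass mass, the four compositions, the totals, ignition loss) from the weighed amounts on 2538 kg of glass, as set out in the problem or answer text.
Mass of each oxide from the mix:
  Li2O: 1564·0.04560 = 71.32 kg
  SiO2: 602.9·0.5153 + 1564·0.7808 = 1532 kg
  Al2O3: 274.4·0.6507 + 1564·0.1635 = 434.3 kg
  CaO: 373.0·0.5623 + 602.9·0.4816 = 500.1 kg
LOI: 274.4·0.3493 + 373.0·0.4377 + 602.9·0.003100 + 1564·0.01010 = 276.8 kg
The glass mass, total less LOI, = 2814 − 276.8 = 2538 kg (equal to the oxide-mass sum)
percent share: oxide ÷ glass, ×100

Glass mass = 2538 kg (batch 2814 − LOI 276.8).
Composition: Li2O 2.811%, SiO2 60.37%, Al2O3 17.11%, CaO 19.71%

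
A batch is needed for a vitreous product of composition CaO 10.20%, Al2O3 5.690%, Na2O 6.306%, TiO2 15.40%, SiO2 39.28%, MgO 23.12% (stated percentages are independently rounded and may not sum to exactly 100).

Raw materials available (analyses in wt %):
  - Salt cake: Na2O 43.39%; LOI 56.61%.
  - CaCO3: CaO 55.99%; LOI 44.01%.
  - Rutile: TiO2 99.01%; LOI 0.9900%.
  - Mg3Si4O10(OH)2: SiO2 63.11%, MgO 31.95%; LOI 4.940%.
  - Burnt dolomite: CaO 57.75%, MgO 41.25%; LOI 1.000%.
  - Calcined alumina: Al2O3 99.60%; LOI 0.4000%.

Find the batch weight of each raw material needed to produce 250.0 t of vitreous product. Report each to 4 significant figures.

All arithmetic keeps exact precision in all steps; values along the way are printed rounded off to 4 significant figures between the steps — each reported result receives exactly one rounding; all derived quantities, including LOI, totals, net glass mass, six oxide percentages, the yield, are recomputed starting from the weights for 250.0 t of glass at full precision, as given in question or answer.
Target masses of each oxide per 250.0 t vitreous product:
  CaO: 10.20% × 250.0 = 25.50 t
  Al2O3: 5.690% × 250.0 = 14.22 t
  Na2O: 6.306% × 250.0 = 15.76 t
  TiO2: 15.40% × 250.0 = 38.50 t
  SiO2: 39.28% × 250.0 = 98.20 t
  MgO: 23.12% × 250.0 = 57.80 t
Verifying the oxide balance using the reported weights, per the basis as stated (summed amounts equal target values net of answer rounding effects):
  CaO: 25.33·0.5599 + 19.60·0.5775 = 25.50 t (target 25.50 t)
  Al2O3: 14.28·0.9960 = 14.22 t (target 14.22 t)
  Na2O: 36.33·0.4339 = 15.76 t (target 15.76 t)
  TiO2: 38.88·0.9901 = 38.50 t (target 38.50 t)
  SiO2: 155.6·0.6311 = 98.20 t (target 98.20 t)
  MgO: 155.6·0.3195 + 19.60·0.4125 = 57.80 t (target 57.80 t)
The glass-mass cross-check: total charge less LOI = 250.0 t (summing oxide targets gives 250.0 t; the stated basis being 250.0 t — differing by rounding only).
Total batch = Σ batch = 290.0 t; the LOI term Σ batch·LOI equals 40.04 t; glass ÷ batch gives a yield of 86.19%.

Batch per 250.0 t vitreous product:
  Salt cake: 36.33 t
  CaCO3: 25.33 t
  Rutile: 38.88 t
  Mg3Si4O10(OH)2: 155.6 t
  Burnt dolomite: 19.60 t
  Calcined alumina: 14.28 t
Total batch = 290.0 t; LOI loss = 40.04 t; yield = 86.19%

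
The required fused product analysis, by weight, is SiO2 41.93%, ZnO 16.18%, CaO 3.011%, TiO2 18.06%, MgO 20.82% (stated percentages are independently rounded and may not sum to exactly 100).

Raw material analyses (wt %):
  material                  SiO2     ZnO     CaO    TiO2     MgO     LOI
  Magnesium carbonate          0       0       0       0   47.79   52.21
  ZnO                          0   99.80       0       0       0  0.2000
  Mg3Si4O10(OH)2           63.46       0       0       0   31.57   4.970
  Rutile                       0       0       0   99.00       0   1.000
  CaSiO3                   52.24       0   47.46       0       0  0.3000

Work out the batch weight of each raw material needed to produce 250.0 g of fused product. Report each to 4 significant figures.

All arithmetic carries full float precision in all steps — in-progress results are printed rounded off to 4 significant figures in the printout; each reported result is rounded a single time; all derived quantities, including the five compositions, the totals, glass mass, the yield, ignition loss, are rebuilt from the weighed amounts for 250.0 g of glass at full float precision, exactly as printed in the problem or answer text.
Oxide-by-oxide targets in 250.0 g fused product:
  SiO2: 41.93% × 250.0 = 104.8 g
  ZnO: 16.18% × 250.0 = 40.45 g
  CaO: 3.011% × 250.0 = 7.528 g
  TiO2: 18.06% × 250.0 = 45.15 g
  MgO: 20.82% × 250.0 = 52.05 g
Per-oxide balance check with the batch weights as given, versus the basis set out (oxide sums agree with the targets once rounding is allowed for):
  SiO2: 152.1·0.6346 + 15.86·0.5224 = 104.8 g (target 104.8 g)
  ZnO: 40.53·0.9980 = 40.45 g (target 40.45 g)
  CaO: 15.86·0.4746 = 7.527 g (target 7.528 g)
  TiO2: 45.61·0.9900 = 45.15 g (target 45.15 g)
  MgO: 8.420·0.4779 + 152.1·0.3157 = 52.04 g (target 52.05 g)
Consistency of the glass mass: whole batch net of LOI = 250.0 g (targets for the oxides total 250.0 g; against the stated basis, 250.0 g — a pure rounding effect).
Batch total: Σ batch = 262.5 g; the LOI term Σ batch·LOI equals 12.54 g; as yield: glass ÷ batch → 95.22%.

Batch per 250.0 g fused product:
  Magnesium carbonate: 8.420 g
  ZnO: 40.53 g
  Mg3Si4O10(OH)2: 152.1 g
  Rutile: 45.61 g
  CaSiO3: 15.86 g
Total batch = 262.5 g; LOI loss = 12.54 g; yield = 95.22%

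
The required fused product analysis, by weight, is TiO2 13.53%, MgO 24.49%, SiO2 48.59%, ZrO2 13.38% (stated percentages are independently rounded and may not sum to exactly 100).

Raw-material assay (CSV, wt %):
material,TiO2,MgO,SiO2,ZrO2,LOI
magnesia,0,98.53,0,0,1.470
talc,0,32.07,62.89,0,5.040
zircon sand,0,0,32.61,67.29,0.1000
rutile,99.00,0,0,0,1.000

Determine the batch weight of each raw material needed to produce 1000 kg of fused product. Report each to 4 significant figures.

Batch per 1000 kg fused product:
  magnesia: 30.64 kg
  talc: 669.5 kg
  zircon sand: 198.8 kg
  rutile: 136.7 kg
Total batch = 1036 kg; LOI loss = 35.76 kg; yield = 96.55%

Each numeric step maintains full precision through the solve. Intermediates are displayed (rounded to 4 significant digits) in the working; a single rounding yields every reported figure; all derived quantities are computed in full precision (the yield, totals, LOI, the four compositions, glass mass) from the batch weights per 1000 kg of glass precisely as stated by the problem or answer text.
Per-oxide target masses for 1000 kg fused product:
  TiO2: 13.53% × 1000 = 135.3 kg
  MgO: 24.49% × 1000 = 244.9 kg
  SiO2: 48.59% × 1000 = 485.9 kg
  ZrO2: 13.38% × 1000 = 133.8 kg
Mass-balance tally per oxide working from each reported weight, versus the basis set out (summed amounts equal target values given rounding of the digits):
  TiO2: 136.7·0.9900 = 135.3 kg (target 135.3 kg)
  MgO: 30.64·0.9853 + 669.5·0.3207 = 244.9 kg (target 244.9 kg)
  SiO2: 669.5·0.6289 + 198.8·0.3261 = 485.9 kg (target 485.9 kg)
  ZrO2: 198.8·0.6729 = 133.8 kg (target 133.8 kg)
Glass-mass sanity pass: total batch − LOI = 999.9 kg (the targets, summed, come to 999.9 kg; versus the stated basis of 1000 kg — deltas are rounding alone).
Batch total: Σ batch = 1036 kg; loss to ignition Σ batch·LOI = 35.76 kg; yield, glass over the total, = 96.55%.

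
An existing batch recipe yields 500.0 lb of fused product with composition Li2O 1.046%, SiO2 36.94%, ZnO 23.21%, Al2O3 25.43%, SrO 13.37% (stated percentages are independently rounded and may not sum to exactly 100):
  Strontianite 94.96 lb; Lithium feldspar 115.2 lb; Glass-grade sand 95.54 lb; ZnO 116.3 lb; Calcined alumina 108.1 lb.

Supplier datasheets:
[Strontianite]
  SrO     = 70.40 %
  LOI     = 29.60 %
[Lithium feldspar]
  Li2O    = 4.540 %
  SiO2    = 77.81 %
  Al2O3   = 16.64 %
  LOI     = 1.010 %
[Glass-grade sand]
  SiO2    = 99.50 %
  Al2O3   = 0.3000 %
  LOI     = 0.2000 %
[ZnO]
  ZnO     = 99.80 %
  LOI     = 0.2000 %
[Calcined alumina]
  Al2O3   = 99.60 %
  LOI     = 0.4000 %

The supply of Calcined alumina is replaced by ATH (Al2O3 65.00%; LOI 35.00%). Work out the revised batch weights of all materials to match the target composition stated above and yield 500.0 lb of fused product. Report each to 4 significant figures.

Revised batch per 500.0 lb fused product:
  Strontianite: 94.96 lb
  Lithium feldspar: 115.2 lb
  Glass-grade sand: 95.54 lb
  ZnO: 116.3 lb
  ATH: 165.7 lb
Total batch = 587.7 lb; LOI loss = 87.69 lb

The working math carries full float precision from first step to last; intermediates are shown (rounded to four significant figures) in the working. Each reported number carries a single rounding. All derived quantities (net glass mass, the yield, totals, five oxide percentages, ignition loss) are re-derived at exact precision starting from the weights at 500.0 lb of glass exactly as printed in the problem or the answer.
Target masses of each oxide per 500.0 lb fused product:
  Li2O: 1.046% × 500.0 = 5.230 lb
  SiO2: 36.94% × 500.0 = 184.7 lb
  ZnO: 23.21% × 500.0 = 116.0 lb
  Al2O3: 25.43% × 500.0 = 127.2 lb
  SrO: 13.37% × 500.0 = 66.85 lb
Per-oxide balance check from the weights as reported, relative to the basis at hand (summed amounts equal target values once rounding is allowed for):
  Li2O: 115.2·0.04540 = 5.230 lb (target 5.230 lb)
  SiO2: 115.2·0.7781 + 95.54·0.9950 = 184.7 lb (target 184.7 lb)
  ZnO: 116.3·0.9980 = 116.1 lb (target 116.0 lb)
  Al2O3: 115.2·0.1664 + 95.54·0.003000 + 165.7·0.6500 = 127.2 lb (target 127.2 lb)
  SrO: 94.96·0.7040 = 66.85 lb (target 66.85 lb)
Glass-mass bookkeeping: Σ batch − LOI loss = 500.0 lb (the Σ of target masses is 500.0 lb; with the basis standing at 500.0 lb — deltas are rounding alone).
Total batch = Σ batch = 587.7 lb; LOI removed, Σ of batch·LOI: 87.69 lb; glass ÷ batch gives a yield of 85.08%.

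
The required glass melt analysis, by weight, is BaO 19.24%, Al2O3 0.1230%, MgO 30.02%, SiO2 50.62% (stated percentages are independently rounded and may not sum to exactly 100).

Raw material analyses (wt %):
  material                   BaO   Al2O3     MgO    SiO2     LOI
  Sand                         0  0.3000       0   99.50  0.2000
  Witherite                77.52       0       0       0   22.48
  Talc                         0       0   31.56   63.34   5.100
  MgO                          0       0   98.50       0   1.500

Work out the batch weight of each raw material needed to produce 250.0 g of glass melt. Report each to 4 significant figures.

Batch per 250.0 g glass melt:
  Sand: 102.5 g
  Witherite: 62.05 g
  Talc: 38.78 g
  MgO: 63.77 g
Total batch = 267.1 g; LOI loss = 17.09 g; yield = 93.60%

Full precision is kept in every operation; intermediates appear, rounded to 4 significant digits, as written; a single rounding produces every reported number; the derived quantities (four oxide percentages, yield, the totals, ignition loss, glass mass) are recomputed from the batch weights per 250.0 g of glass in full precision as set out in the problem or answer text.
Target oxide masses per 250.0 g glass melt:
  BaO: 19.24% × 250.0 = 48.10 g
  Al2O3: 0.1230% × 250.0 = 0.3075 g
  MgO: 30.02% × 250.0 = 75.05 g
  SiO2: 50.62% × 250.0 = 126.6 g
Verifying the oxide balance working from each reported weight, per the basis as stated (each sum matches its target mass once rounding is allowed for):
  BaO: 62.05·0.7752 = 48.10 g (target 48.10 g)
  Al2O3: 102.5·0.003000 = 0.3075 g (target 0.3075 g)
  MgO: 38.78·0.3156 + 63.77·0.9850 = 75.05 g (target 75.05 g)
  SiO2: 102.5·0.9950 + 38.78·0.6334 = 126.6 g (target 126.6 g)
Auditing the glass mass value: net batch after ignition = 250.0 g (summing oxide targets gives 250.0 g; versus the stated basis of 250.0 g — gaps are rounding artifacts).
Adding the batch up: Σ batch = 267.1 g; Σ batch·LOI gives LOI loss = 17.09 g; the yield ratio, glass ÷ batch: 93.60%.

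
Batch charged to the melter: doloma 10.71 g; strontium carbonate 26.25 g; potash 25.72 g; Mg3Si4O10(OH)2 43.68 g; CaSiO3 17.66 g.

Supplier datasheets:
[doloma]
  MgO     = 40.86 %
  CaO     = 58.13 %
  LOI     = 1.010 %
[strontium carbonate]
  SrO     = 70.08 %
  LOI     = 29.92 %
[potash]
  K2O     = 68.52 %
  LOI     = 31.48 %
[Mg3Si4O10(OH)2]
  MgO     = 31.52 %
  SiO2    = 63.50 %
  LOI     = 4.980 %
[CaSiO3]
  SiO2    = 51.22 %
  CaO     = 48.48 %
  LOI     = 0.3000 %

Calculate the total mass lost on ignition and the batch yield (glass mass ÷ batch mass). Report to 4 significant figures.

Every computation keeps full float precision from first step to last. Values along the way are displayed, rounded to four significant digits, between the steps; each reported figure receives exactly one rounding — derived quantities (five oxide percentages, the yield, glass mass, LOI, the totals) are recomputed at full float precision from the weighed amounts per 105.7 g of glass as quoted within either problem or answer.
Ignition loss by material:
  doloma: 10.71 × 0.01010 = 0.1082 g
  strontium carbonate: 26.25 × 0.2992 = 7.854 g
  potash: 25.72 × 0.3148 = 8.097 g
  Mg3Si4O10(OH)2: 43.68 × 0.04980 = 2.175 g
  CaSiO3: 17.66 × 0.003000 = 0.05298 g
Total LOI = 18.29 g
Glass = batch − LOI = 124.0 − 18.29 = 105.7 g

LOI loss = 18.29 g; glass = 105.7 g; yield = 85.25%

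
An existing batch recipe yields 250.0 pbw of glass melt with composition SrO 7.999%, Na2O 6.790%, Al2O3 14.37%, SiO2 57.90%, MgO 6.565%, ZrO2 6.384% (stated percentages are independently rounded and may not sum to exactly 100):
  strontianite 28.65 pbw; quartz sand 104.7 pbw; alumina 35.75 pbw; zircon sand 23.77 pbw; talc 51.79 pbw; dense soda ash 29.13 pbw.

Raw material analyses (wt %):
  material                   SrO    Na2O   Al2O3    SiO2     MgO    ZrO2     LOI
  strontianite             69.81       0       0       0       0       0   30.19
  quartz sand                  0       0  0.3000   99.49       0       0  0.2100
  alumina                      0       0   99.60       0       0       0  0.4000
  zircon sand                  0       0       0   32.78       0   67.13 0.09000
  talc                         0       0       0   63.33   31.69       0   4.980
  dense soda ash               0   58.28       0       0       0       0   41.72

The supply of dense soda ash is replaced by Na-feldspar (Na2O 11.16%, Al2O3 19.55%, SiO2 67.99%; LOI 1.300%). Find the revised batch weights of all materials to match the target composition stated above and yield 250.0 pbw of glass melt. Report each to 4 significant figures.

Revised batch per 250.0 pbw glass melt:
  strontianite: 28.65 pbw
  quartz sand: 0.7446 pbw
  alumina: 6.211 pbw
  zircon sand: 23.77 pbw
  talc: 51.79 pbw
  Na-feldspar: 152.1 pbw
Total batch = 263.3 pbw; LOI loss = 13.25 pbw

In-progress results are displayed, with 4-significant-digit rounding, between the steps. All arithmetic maintains full precision end to end. Every reported figure sees exactly one rounding. All derived quantities are re-derived from the weighed amounts per 250.0 pbw of glass at full float precision (net glass mass, the six compositions, the yield, the totals, ignition loss) exactly as printed in question or answer.
Oxide mass targets, per 250.0 pbw glass melt:
  SrO: 7.999% × 250.0 = 20.00 pbw
  Na2O: 6.790% × 250.0 = 16.98 pbw
  Al2O3: 14.37% × 250.0 = 35.92 pbw
  SiO2: 57.90% × 250.0 = 144.8 pbw
  MgO: 6.565% × 250.0 = 16.41 pbw
  ZrO2: 6.384% × 250.0 = 15.96 pbw
Verifying the oxide balance using the reported weights, at the basis given (each sum matches its target mass net of answer rounding effects):
  SrO: 28.65·0.6981 = 20.00 pbw (target 20.00 pbw)
  Na2O: 152.1·0.1116 = 16.97 pbw (target 16.98 pbw)
  Al2O3: 0.7446·0.003000 + 6.211·0.9960 + 152.1·0.1955 = 35.92 pbw (target 35.92 pbw)
  SiO2: 0.7446·0.9949 + 23.77·0.3278 + 51.79·0.6333 + 152.1·0.6799 = 144.7 pbw (target 144.8 pbw)
  MgO: 51.79·0.3169 = 16.41 pbw (target 16.41 pbw)
  ZrO2: 23.77·0.6713 = 15.96 pbw (target 15.96 pbw)
Auditing the glass mass value: total batch − LOI = 250.0 pbw (the targets, summed, come to 250.0 pbw; basis as stated: 250.0 pbw — differing by rounding only).
Summing the batch: Σ batch = 263.3 pbw; loss to ignition Σ batch·LOI = 13.25 pbw; yield: glass divided by total = 94.97%.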